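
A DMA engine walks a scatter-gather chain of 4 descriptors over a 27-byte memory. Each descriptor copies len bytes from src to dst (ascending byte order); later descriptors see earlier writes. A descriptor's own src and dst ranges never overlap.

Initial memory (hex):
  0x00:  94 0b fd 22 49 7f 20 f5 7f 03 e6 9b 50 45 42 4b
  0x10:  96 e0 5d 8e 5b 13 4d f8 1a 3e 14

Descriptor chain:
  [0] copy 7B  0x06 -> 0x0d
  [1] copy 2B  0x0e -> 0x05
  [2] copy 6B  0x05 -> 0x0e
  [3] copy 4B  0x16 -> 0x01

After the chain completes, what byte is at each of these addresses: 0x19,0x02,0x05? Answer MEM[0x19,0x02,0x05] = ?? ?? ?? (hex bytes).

  after D0: wrote 7B at 0x0d = 20f57f03e69b50
  after D1: wrote 2B at 0x05 = f57f
  after D2: wrote 6B at 0x0e = f57ff57f03e6
  after D3: wrote 4B at 0x01 = 4df81a3e
query mem[0x19]=0x3e, mem[0x02]=0xf8, mem[0x05]=0xf5

MEM[0x19,0x02,0x05] = 3e f8 f5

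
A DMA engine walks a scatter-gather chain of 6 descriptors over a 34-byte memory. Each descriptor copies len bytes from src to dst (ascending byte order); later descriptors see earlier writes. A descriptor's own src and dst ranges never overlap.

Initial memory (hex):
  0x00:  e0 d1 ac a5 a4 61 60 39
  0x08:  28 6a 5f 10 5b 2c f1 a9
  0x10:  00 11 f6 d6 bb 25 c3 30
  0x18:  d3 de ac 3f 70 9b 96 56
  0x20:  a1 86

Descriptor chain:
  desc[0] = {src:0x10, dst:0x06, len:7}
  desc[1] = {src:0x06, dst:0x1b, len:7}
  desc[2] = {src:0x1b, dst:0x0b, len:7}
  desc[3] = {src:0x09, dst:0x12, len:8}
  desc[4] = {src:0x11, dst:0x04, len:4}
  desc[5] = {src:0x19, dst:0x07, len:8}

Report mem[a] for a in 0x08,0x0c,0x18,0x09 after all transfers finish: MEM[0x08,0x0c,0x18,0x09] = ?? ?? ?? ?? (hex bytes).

#0 dst[0x06+7] := {0x00,0x11,0xf6,0xd6,0xbb,0x25,0xc3}
#1 dst[0x1b+7] := {0x00,0x11,0xf6,0xd6,0xbb,0x25,0xc3}
#2 dst[0x0b+7] := {0x00,0x11,0xf6,0xd6,0xbb,0x25,0xc3}
#3 dst[0x12+8] := {0xd6,0xbb,0x00,0x11,0xf6,0xd6,0xbb,0x25}
#4 dst[0x04+4] := {0xc3,0xd6,0xbb,0x00}
#5 dst[0x07+8] := {0x25,0xac,0x00,0x11,0xf6,0xd6,0xbb,0x25}
query mem[0x08]=0xac, mem[0x0c]=0xd6, mem[0x18]=0xbb, mem[0x09]=0x00

MEM[0x08,0x0c,0x18,0x09] = ac d6 bb 00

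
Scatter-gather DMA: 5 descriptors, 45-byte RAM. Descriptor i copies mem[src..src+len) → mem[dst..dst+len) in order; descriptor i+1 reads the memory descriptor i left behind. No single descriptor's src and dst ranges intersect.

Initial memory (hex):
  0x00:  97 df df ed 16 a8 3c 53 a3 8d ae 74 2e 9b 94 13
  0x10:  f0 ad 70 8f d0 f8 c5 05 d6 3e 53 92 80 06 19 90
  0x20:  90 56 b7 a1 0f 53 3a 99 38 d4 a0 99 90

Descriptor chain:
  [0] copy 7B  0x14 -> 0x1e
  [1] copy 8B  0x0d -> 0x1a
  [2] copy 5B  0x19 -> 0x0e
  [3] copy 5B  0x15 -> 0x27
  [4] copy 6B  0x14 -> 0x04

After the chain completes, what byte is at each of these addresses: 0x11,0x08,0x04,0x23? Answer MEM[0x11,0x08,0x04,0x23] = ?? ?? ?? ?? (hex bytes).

D0: mem[0x1e..0x24] <- [d0 f8 c5 05 d6 3e 53]
D1: mem[0x1a..0x21] <- [9b 94 13 f0 ad 70 8f d0]
D2: mem[0x0e..0x12] <- [3e 9b 94 13 f0]
D3: mem[0x27..0x2b] <- [f8 c5 05 d6 3e]
D4: mem[0x04..0x09] <- [d0 f8 c5 05 d6 3e]
query mem[0x11]=0x13, mem[0x08]=0xd6, mem[0x04]=0xd0, mem[0x23]=0x3e

MEM[0x11,0x08,0x04,0x23] = 13 d6 d0 3e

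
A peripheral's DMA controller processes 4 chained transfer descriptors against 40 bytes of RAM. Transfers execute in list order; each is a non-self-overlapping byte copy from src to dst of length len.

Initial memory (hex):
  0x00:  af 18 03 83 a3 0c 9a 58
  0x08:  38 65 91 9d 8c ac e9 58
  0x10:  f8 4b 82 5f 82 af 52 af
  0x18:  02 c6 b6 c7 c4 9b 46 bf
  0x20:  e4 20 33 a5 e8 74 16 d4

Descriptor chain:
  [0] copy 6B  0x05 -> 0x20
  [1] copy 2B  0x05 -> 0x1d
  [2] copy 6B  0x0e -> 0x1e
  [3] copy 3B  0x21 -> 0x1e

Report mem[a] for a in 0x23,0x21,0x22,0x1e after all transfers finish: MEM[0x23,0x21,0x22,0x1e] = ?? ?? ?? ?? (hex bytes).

MEM[0x23,0x21,0x22,0x1e] = 5f 4b 82 4b

  after D0: wrote 6B at 0x20 = 0c9a58386591
  after D1: wrote 2B at 0x1d = 0c9a
  after D2: wrote 6B at 0x1e = e958f84b825f
  after D3: wrote 3B at 0x1e = 4b825f
query mem[0x23]=0x5f, mem[0x21]=0x4b, mem[0x22]=0x82, mem[0x1e]=0x4b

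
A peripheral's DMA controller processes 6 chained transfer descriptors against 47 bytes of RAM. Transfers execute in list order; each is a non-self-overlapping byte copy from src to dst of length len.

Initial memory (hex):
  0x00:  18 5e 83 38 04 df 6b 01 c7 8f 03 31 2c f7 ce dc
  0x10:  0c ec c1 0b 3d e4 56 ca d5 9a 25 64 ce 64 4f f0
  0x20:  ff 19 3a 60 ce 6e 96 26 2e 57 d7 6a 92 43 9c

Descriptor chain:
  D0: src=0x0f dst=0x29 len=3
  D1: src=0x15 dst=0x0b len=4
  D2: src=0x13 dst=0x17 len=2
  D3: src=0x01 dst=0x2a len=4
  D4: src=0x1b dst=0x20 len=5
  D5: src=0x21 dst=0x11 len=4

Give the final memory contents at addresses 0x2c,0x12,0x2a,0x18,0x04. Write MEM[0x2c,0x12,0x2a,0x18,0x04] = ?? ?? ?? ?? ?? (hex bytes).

MEM[0x2c,0x12,0x2a,0x18,0x04] = 38 64 5e 3d 04

  after D0: wrote 3B at 0x29 = dc0cec
  after D1: wrote 4B at 0x0b = e456cad5
  after D2: wrote 2B at 0x17 = 0b3d
  after D3: wrote 4B at 0x2a = 5e833804
  after D4: wrote 5B at 0x20 = 64ce644ff0
  after D5: wrote 4B at 0x11 = ce644ff0
query mem[0x2c]=0x38, mem[0x12]=0x64, mem[0x2a]=0x5e, mem[0x18]=0x3d, mem[0x04]=0x04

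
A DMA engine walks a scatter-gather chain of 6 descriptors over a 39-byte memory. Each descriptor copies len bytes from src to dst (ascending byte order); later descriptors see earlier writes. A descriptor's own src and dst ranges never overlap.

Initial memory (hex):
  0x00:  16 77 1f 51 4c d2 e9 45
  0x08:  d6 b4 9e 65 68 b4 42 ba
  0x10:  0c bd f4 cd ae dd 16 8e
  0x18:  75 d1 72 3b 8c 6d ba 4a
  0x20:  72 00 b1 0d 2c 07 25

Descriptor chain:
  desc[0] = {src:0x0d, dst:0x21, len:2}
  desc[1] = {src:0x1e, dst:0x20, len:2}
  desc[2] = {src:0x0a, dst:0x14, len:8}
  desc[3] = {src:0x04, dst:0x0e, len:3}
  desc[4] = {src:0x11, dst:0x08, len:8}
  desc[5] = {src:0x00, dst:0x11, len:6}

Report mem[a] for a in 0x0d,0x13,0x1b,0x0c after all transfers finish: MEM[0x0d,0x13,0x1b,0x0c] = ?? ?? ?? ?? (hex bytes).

[0] 0x0d->0x21 len=2 : b4 42
[1] 0x1e->0x20 len=2 : ba 4a
[2] 0x0a->0x14 len=8 : 9e 65 68 b4 42 ba 0c bd
[3] 0x04->0x0e len=3 : 4c d2 e9
[4] 0x11->0x08 len=8 : bd f4 cd 9e 65 68 b4 42
[5] 0x00->0x11 len=6 : 16 77 1f 51 4c d2
query mem[0x0d]=0x68, mem[0x13]=0x1f, mem[0x1b]=0xbd, mem[0x0c]=0x65

MEM[0x0d,0x13,0x1b,0x0c] = 68 1f bd 65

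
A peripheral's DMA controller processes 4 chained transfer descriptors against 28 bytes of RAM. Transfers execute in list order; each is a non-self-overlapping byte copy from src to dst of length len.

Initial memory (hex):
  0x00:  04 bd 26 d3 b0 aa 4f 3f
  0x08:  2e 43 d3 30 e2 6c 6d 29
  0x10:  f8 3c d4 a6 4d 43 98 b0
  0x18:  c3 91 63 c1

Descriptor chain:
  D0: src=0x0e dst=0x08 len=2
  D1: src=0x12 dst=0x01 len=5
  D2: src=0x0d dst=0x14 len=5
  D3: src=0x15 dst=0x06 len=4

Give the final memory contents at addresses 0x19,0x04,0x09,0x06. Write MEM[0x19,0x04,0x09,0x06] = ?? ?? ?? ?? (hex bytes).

  after D0: wrote 2B at 0x08 = 6d29
  after D1: wrote 5B at 0x01 = d4a64d4398
  after D2: wrote 5B at 0x14 = 6c6d29f83c
  after D3: wrote 4B at 0x06 = 6d29f83c
query mem[0x19]=0x91, mem[0x04]=0x43, mem[0x09]=0x3c, mem[0x06]=0x6d

MEM[0x19,0x04,0x09,0x06] = 91 43 3c 6d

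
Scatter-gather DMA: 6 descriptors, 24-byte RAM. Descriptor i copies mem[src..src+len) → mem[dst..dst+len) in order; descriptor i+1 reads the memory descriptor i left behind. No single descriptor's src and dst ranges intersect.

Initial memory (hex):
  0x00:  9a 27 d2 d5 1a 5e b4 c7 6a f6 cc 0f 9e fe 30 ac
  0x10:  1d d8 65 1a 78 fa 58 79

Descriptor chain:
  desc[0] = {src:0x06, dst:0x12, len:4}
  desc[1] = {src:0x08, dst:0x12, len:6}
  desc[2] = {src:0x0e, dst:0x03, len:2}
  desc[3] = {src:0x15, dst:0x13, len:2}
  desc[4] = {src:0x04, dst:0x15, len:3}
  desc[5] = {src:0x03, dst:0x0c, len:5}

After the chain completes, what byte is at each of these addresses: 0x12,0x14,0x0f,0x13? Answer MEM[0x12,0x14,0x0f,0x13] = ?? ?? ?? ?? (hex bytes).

D0: mem[0x12..0x15] <- [b4 c7 6a f6]
D1: mem[0x12..0x17] <- [6a f6 cc 0f 9e fe]
D2: mem[0x03..0x04] <- [30 ac]
D3: mem[0x13..0x14] <- [0f 9e]
D4: mem[0x15..0x17] <- [ac 5e b4]
D5: mem[0x0c..0x10] <- [30 ac 5e b4 c7]
query mem[0x12]=0x6a, mem[0x14]=0x9e, mem[0x0f]=0xb4, mem[0x13]=0x0f

MEM[0x12,0x14,0x0f,0x13] = 6a 9e b4 0f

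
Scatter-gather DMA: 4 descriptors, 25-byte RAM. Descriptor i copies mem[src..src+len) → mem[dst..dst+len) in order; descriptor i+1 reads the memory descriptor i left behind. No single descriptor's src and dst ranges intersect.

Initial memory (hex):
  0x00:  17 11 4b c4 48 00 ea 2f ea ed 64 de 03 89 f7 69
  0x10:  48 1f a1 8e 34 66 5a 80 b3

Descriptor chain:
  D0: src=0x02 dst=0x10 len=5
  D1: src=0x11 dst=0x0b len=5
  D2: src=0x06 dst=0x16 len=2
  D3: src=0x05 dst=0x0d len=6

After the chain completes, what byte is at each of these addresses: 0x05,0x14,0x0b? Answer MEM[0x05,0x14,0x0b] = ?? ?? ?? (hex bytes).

MEM[0x05,0x14,0x0b] = 00 ea c4

#0 dst[0x10+5] := {0x4b,0xc4,0x48,0x00,0xea}
#1 dst[0x0b+5] := {0xc4,0x48,0x00,0xea,0x66}
#2 dst[0x16+2] := {0xea,0x2f}
#3 dst[0x0d+6] := {0x00,0xea,0x2f,0xea,0xed,0x64}
query mem[0x05]=0x00, mem[0x14]=0xea, mem[0x0b]=0xc4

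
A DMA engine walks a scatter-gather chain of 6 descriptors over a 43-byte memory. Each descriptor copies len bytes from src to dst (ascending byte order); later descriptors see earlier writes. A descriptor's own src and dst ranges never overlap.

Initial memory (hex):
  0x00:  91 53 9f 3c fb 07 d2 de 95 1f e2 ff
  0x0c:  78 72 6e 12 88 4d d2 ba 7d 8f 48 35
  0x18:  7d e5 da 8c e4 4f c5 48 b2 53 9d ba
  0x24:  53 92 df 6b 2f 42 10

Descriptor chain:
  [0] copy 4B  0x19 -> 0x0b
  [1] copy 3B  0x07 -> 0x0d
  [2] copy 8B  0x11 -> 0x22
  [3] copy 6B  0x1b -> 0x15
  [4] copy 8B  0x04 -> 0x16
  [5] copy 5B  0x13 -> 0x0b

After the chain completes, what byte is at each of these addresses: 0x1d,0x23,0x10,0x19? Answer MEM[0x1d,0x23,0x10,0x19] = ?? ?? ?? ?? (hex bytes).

MEM[0x1d,0x23,0x10,0x19] = e5 d2 88 de

#0 dst[0x0b+4] := {0xe5,0xda,0x8c,0xe4}
#1 dst[0x0d+3] := {0xde,0x95,0x1f}
#2 dst[0x22+8] := {0x4d,0xd2,0xba,0x7d,0x8f,0x48,0x35,0x7d}
#3 dst[0x15+6] := {0x8c,0xe4,0x4f,0xc5,0x48,0xb2}
#4 dst[0x16+8] := {0xfb,0x07,0xd2,0xde,0x95,0x1f,0xe2,0xe5}
#5 dst[0x0b+5] := {0xba,0x7d,0x8c,0xfb,0x07}
query mem[0x1d]=0xe5, mem[0x23]=0xd2, mem[0x10]=0x88, mem[0x19]=0xde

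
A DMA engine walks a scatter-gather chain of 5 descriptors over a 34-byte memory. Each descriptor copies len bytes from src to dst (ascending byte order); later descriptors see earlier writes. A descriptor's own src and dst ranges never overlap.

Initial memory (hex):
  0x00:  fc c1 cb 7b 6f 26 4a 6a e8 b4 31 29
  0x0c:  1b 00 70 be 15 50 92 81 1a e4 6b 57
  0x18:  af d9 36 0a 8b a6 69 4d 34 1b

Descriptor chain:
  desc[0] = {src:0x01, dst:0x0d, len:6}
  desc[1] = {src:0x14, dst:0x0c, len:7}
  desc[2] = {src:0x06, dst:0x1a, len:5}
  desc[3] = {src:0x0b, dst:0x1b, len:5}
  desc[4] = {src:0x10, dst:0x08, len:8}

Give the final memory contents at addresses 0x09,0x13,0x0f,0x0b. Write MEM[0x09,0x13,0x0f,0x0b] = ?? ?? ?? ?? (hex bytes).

MEM[0x09,0x13,0x0f,0x0b] = d9 81 57 81

  after D0: wrote 6B at 0x0d = c1cb7b6f264a
  after D1: wrote 7B at 0x0c = 1ae46b57afd936
  after D2: wrote 5B at 0x1a = 4a6ae8b431
  after D3: wrote 5B at 0x1b = 291ae46b57
  after D4: wrote 8B at 0x08 = afd936811ae46b57
query mem[0x09]=0xd9, mem[0x13]=0x81, mem[0x0f]=0x57, mem[0x0b]=0x81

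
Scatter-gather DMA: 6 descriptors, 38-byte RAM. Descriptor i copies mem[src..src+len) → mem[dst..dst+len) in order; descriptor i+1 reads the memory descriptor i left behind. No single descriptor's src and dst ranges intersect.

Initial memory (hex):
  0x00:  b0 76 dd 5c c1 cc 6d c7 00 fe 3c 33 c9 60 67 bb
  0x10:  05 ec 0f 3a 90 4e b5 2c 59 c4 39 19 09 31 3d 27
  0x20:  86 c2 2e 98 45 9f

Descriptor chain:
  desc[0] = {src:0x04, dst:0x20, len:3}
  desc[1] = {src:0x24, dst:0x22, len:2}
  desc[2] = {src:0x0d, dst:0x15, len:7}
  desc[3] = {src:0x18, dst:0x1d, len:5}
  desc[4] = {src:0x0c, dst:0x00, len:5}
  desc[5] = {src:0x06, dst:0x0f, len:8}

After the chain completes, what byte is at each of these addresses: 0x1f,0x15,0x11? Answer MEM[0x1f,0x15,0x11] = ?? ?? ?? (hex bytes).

MEM[0x1f,0x15,0x11] = 0f c9 00

#0 dst[0x20+3] := {0xc1,0xcc,0x6d}
#1 dst[0x22+2] := {0x45,0x9f}
#2 dst[0x15+7] := {0x60,0x67,0xbb,0x05,0xec,0x0f,0x3a}
#3 dst[0x1d+5] := {0x05,0xec,0x0f,0x3a,0x09}
#4 dst[0x00+5] := {0xc9,0x60,0x67,0xbb,0x05}
#5 dst[0x0f+8] := {0x6d,0xc7,0x00,0xfe,0x3c,0x33,0xc9,0x60}
query mem[0x1f]=0x0f, mem[0x15]=0xc9, mem[0x11]=0x00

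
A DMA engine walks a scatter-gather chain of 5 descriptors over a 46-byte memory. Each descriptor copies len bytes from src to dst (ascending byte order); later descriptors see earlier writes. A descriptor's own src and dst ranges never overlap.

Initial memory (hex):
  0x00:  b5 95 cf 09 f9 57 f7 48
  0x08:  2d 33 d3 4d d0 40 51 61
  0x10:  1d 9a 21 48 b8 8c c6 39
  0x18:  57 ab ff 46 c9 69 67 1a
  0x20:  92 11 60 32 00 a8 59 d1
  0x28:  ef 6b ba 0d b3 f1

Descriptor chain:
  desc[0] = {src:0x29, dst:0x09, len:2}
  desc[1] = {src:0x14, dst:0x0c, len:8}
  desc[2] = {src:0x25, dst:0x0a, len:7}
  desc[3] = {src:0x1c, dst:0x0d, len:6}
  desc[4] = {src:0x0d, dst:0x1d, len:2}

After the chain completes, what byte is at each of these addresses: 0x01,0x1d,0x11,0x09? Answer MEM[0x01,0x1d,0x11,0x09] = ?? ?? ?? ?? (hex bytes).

MEM[0x01,0x1d,0x11,0x09] = 95 c9 92 6b

D0: mem[0x09..0x0a] <- [6b ba]
D1: mem[0x0c..0x13] <- [b8 8c c6 39 57 ab ff 46]
D2: mem[0x0a..0x10] <- [a8 59 d1 ef 6b ba 0d]
D3: mem[0x0d..0x12] <- [c9 69 67 1a 92 11]
D4: mem[0x1d..0x1e] <- [c9 69]
query mem[0x01]=0x95, mem[0x1d]=0xc9, mem[0x11]=0x92, mem[0x09]=0x6b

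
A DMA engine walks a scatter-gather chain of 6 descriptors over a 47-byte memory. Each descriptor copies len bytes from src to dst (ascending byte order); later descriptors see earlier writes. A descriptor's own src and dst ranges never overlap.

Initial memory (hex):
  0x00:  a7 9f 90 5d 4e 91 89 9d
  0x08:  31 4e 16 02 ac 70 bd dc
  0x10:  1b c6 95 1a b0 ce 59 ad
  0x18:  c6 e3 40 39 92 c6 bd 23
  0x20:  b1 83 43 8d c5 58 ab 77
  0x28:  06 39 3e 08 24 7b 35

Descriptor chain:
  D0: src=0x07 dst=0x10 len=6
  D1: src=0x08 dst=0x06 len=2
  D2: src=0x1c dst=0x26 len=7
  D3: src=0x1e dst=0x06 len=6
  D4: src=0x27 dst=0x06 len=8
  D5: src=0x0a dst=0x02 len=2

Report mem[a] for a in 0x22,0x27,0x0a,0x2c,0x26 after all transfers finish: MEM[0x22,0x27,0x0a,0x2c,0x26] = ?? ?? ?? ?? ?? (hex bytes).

MEM[0x22,0x27,0x0a,0x2c,0x26] = 43 c6 83 43 92

[0] 0x07->0x10 len=6 : 9d 31 4e 16 02 ac
[1] 0x08->0x06 len=2 : 31 4e
[2] 0x1c->0x26 len=7 : 92 c6 bd 23 b1 83 43
[3] 0x1e->0x06 len=6 : bd 23 b1 83 43 8d
[4] 0x27->0x06 len=8 : c6 bd 23 b1 83 43 7b 35
[5] 0x0a->0x02 len=2 : 83 43
query mem[0x22]=0x43, mem[0x27]=0xc6, mem[0x0a]=0x83, mem[0x2c]=0x43, mem[0x26]=0x92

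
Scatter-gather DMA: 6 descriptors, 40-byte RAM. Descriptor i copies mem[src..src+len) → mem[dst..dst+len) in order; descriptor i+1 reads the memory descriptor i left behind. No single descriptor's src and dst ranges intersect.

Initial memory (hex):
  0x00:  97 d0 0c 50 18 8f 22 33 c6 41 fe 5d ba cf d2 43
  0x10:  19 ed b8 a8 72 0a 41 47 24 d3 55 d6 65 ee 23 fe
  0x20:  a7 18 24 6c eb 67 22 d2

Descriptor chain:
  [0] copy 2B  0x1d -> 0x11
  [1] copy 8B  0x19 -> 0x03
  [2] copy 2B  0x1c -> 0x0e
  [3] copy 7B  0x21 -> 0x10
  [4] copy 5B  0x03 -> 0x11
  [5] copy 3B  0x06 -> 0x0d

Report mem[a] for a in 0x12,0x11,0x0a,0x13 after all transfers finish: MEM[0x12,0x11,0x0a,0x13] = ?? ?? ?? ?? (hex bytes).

[0] 0x1d->0x11 len=2 : ee 23
[1] 0x19->0x03 len=8 : d3 55 d6 65 ee 23 fe a7
[2] 0x1c->0x0e len=2 : 65 ee
[3] 0x21->0x10 len=7 : 18 24 6c eb 67 22 d2
[4] 0x03->0x11 len=5 : d3 55 d6 65 ee
[5] 0x06->0x0d len=3 : 65 ee 23
query mem[0x12]=0x55, mem[0x11]=0xd3, mem[0x0a]=0xa7, mem[0x13]=0xd6

MEM[0x12,0x11,0x0a,0x13] = 55 d3 a7 d6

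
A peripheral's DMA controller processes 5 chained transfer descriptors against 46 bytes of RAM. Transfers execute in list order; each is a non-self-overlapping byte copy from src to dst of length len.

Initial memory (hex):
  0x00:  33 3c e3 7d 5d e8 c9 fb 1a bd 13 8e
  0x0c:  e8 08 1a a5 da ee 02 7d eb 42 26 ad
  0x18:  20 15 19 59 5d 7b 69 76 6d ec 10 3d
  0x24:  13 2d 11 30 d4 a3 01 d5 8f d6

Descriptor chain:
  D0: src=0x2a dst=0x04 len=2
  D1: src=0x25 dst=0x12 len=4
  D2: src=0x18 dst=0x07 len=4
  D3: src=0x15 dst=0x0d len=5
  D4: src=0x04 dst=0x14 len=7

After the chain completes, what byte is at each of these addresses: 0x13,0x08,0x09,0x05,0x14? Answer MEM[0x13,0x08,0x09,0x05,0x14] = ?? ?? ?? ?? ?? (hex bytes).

  after D0: wrote 2B at 0x04 = 01d5
  after D1: wrote 4B at 0x12 = 2d1130d4
  after D2: wrote 4B at 0x07 = 20151959
  after D3: wrote 5B at 0x0d = d426ad2015
  after D4: wrote 7B at 0x14 = 01d5c920151959
query mem[0x13]=0x11, mem[0x08]=0x15, mem[0x09]=0x19, mem[0x05]=0xd5, mem[0x14]=0x01

MEM[0x13,0x08,0x09,0x05,0x14] = 11 15 19 d5 01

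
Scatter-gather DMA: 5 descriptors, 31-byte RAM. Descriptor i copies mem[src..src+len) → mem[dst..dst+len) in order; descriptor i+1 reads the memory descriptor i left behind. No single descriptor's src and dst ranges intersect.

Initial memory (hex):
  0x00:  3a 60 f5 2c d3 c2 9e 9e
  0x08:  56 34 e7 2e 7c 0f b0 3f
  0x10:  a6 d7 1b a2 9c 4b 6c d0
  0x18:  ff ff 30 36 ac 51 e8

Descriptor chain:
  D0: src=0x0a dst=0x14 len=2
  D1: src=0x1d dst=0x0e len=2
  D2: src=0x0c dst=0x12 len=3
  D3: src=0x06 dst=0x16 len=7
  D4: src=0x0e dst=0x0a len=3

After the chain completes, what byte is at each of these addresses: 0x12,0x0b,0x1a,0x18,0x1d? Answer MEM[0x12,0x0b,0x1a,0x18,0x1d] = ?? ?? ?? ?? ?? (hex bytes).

MEM[0x12,0x0b,0x1a,0x18,0x1d] = 7c e8 e7 56 51

D0: mem[0x14..0x15] <- [e7 2e]
D1: mem[0x0e..0x0f] <- [51 e8]
D2: mem[0x12..0x14] <- [7c 0f 51]
D3: mem[0x16..0x1c] <- [9e 9e 56 34 e7 2e 7c]
D4: mem[0x0a..0x0c] <- [51 e8 a6]
query mem[0x12]=0x7c, mem[0x0b]=0xe8, mem[0x1a]=0xe7, mem[0x18]=0x56, mem[0x1d]=0x51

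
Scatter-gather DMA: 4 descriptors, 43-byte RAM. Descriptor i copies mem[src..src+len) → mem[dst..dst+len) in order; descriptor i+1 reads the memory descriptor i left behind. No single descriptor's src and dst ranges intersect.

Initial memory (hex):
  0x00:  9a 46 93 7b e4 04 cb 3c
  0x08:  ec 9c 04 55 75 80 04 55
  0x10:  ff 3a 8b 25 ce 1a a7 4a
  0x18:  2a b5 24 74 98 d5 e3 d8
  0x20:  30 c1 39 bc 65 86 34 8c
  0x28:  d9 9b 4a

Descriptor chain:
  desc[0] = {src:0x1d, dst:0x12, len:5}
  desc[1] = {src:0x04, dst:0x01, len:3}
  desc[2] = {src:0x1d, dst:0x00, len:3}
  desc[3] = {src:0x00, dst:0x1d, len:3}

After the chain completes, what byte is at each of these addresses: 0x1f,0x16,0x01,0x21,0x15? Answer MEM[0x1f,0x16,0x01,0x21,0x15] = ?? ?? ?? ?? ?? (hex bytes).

[0] 0x1d->0x12 len=5 : d5 e3 d8 30 c1
[1] 0x04->0x01 len=3 : e4 04 cb
[2] 0x1d->0x00 len=3 : d5 e3 d8
[3] 0x00->0x1d len=3 : d5 e3 d8
query mem[0x1f]=0xd8, mem[0x16]=0xc1, mem[0x01]=0xe3, mem[0x21]=0xc1, mem[0x15]=0x30

MEM[0x1f,0x16,0x01,0x21,0x15] = d8 c1 e3 c1 30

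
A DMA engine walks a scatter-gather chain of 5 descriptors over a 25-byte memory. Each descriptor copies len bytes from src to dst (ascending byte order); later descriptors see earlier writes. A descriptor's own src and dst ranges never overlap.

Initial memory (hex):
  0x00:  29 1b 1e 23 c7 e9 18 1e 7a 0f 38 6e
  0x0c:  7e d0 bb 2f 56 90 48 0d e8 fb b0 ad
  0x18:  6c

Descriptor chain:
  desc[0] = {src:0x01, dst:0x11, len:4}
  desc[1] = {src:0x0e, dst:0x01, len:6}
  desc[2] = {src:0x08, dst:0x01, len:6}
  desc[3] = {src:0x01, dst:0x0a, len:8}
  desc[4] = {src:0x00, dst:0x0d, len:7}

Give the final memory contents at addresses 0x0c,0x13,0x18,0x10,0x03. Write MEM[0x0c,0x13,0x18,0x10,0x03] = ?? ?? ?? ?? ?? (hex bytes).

D0: mem[0x11..0x14] <- [1b 1e 23 c7]
D1: mem[0x01..0x06] <- [bb 2f 56 1b 1e 23]
D2: mem[0x01..0x06] <- [7a 0f 38 6e 7e d0]
D3: mem[0x0a..0x11] <- [7a 0f 38 6e 7e d0 1e 7a]
D4: mem[0x0d..0x13] <- [29 7a 0f 38 6e 7e d0]
query mem[0x0c]=0x38, mem[0x13]=0xd0, mem[0x18]=0x6c, mem[0x10]=0x38, mem[0x03]=0x38

MEM[0x0c,0x13,0x18,0x10,0x03] = 38 d0 6c 38 38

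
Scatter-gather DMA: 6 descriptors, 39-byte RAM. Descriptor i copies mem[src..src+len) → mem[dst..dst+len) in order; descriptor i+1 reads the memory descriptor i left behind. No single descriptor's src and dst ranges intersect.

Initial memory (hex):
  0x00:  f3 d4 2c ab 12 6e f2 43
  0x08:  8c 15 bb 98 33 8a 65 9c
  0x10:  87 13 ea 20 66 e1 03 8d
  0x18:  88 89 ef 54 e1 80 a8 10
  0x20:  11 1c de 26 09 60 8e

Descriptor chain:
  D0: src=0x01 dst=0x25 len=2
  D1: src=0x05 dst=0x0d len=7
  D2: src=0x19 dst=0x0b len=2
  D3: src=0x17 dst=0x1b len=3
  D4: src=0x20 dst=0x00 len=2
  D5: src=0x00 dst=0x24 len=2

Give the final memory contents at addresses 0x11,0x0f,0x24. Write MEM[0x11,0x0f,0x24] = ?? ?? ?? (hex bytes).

MEM[0x11,0x0f,0x24] = 15 43 11

D0: mem[0x25..0x26] <- [d4 2c]
D1: mem[0x0d..0x13] <- [6e f2 43 8c 15 bb 98]
D2: mem[0x0b..0x0c] <- [89 ef]
D3: mem[0x1b..0x1d] <- [8d 88 89]
D4: mem[0x00..0x01] <- [11 1c]
D5: mem[0x24..0x25] <- [11 1c]
query mem[0x11]=0x15, mem[0x0f]=0x43, mem[0x24]=0x11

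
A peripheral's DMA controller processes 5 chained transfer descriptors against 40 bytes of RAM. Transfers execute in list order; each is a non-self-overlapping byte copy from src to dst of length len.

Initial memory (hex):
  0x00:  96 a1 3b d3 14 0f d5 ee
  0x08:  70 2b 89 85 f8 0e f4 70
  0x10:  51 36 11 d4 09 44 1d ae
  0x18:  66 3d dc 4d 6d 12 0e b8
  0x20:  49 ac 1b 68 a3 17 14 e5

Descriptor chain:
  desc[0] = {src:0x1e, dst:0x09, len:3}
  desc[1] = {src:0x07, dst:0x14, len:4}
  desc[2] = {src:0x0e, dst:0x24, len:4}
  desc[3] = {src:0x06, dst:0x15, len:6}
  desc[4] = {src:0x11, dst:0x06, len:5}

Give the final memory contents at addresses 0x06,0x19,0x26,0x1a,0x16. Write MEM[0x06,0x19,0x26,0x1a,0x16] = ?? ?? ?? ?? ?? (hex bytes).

[0] 0x1e->0x09 len=3 : 0e b8 49
[1] 0x07->0x14 len=4 : ee 70 0e b8
[2] 0x0e->0x24 len=4 : f4 70 51 36
[3] 0x06->0x15 len=6 : d5 ee 70 0e b8 49
[4] 0x11->0x06 len=5 : 36 11 d4 ee d5
query mem[0x06]=0x36, mem[0x19]=0xb8, mem[0x26]=0x51, mem[0x1a]=0x49, mem[0x16]=0xee

MEM[0x06,0x19,0x26,0x1a,0x16] = 36 b8 51 49 ee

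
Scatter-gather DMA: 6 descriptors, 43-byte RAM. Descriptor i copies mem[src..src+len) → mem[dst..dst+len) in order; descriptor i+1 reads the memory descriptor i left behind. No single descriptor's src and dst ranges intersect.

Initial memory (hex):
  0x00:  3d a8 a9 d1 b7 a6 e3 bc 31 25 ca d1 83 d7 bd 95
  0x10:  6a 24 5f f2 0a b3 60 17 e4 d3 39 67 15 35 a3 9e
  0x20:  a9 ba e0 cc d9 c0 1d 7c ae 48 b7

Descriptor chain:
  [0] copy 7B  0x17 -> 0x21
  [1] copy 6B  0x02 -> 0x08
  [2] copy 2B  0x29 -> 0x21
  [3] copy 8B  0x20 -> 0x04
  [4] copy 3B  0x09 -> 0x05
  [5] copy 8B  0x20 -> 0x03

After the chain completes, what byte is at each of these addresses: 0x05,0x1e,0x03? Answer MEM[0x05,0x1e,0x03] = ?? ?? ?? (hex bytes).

MEM[0x05,0x1e,0x03] = b7 a3 a9

D0: mem[0x21..0x27] <- [17 e4 d3 39 67 15 35]
D1: mem[0x08..0x0d] <- [a9 d1 b7 a6 e3 bc]
D2: mem[0x21..0x22] <- [48 b7]
D3: mem[0x04..0x0b] <- [a9 48 b7 d3 39 67 15 35]
D4: mem[0x05..0x07] <- [67 15 35]
D5: mem[0x03..0x0a] <- [a9 48 b7 d3 39 67 15 35]
query mem[0x05]=0xb7, mem[0x1e]=0xa3, mem[0x03]=0xa9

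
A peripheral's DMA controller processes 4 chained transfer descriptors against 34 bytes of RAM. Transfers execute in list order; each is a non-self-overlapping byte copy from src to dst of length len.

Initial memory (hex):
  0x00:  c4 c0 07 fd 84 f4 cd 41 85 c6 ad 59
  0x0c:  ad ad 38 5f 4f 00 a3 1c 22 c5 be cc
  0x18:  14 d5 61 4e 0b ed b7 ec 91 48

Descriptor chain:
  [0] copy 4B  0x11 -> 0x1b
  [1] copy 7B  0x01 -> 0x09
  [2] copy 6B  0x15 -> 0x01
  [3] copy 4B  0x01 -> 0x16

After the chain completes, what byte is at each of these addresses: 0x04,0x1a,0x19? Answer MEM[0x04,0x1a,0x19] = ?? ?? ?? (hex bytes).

MEM[0x04,0x1a,0x19] = 14 61 14

  after D0: wrote 4B at 0x1b = 00a31c22
  after D1: wrote 7B at 0x09 = c007fd84f4cd41
  after D2: wrote 6B at 0x01 = c5becc14d561
  after D3: wrote 4B at 0x16 = c5becc14
query mem[0x04]=0x14, mem[0x1a]=0x61, mem[0x19]=0x14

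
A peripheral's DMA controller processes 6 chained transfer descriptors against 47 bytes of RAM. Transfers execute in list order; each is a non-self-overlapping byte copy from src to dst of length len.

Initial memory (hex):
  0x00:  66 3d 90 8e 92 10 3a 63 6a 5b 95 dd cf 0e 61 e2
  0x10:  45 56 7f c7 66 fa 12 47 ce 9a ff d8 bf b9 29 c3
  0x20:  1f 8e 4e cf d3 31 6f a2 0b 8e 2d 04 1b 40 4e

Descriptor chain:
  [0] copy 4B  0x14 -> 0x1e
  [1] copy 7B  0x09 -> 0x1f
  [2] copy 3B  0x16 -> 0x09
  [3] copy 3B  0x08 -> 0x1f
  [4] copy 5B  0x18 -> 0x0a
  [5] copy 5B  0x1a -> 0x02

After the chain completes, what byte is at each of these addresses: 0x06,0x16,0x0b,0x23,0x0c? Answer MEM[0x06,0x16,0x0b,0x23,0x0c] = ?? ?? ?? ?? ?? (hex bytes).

MEM[0x06,0x16,0x0b,0x23,0x0c] = 66 12 9a 0e ff

#0 dst[0x1e+4] := {0x66,0xfa,0x12,0x47}
#1 dst[0x1f+7] := {0x5b,0x95,0xdd,0xcf,0x0e,0x61,0xe2}
#2 dst[0x09+3] := {0x12,0x47,0xce}
#3 dst[0x1f+3] := {0x6a,0x12,0x47}
#4 dst[0x0a+5] := {0xce,0x9a,0xff,0xd8,0xbf}
#5 dst[0x02+5] := {0xff,0xd8,0xbf,0xb9,0x66}
query mem[0x06]=0x66, mem[0x16]=0x12, mem[0x0b]=0x9a, mem[0x23]=0x0e, mem[0x0c]=0xff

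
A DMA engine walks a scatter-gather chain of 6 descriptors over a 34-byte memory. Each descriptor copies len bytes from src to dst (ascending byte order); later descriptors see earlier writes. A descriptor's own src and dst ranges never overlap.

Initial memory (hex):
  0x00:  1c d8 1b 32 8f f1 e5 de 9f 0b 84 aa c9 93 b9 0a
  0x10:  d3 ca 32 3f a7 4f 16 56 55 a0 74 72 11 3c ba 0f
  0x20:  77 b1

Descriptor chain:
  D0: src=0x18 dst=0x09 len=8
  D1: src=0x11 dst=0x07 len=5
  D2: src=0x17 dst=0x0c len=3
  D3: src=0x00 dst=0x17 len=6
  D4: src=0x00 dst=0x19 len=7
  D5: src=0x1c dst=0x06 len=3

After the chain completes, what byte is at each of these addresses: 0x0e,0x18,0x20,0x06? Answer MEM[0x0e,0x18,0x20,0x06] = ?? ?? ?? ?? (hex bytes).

  after D0: wrote 8B at 0x09 = 55a07472113cba0f
  after D1: wrote 5B at 0x07 = ca323fa74f
  after D2: wrote 3B at 0x0c = 5655a0
  after D3: wrote 6B at 0x17 = 1cd81b328ff1
  after D4: wrote 7B at 0x19 = 1cd81b328ff1e5
  after D5: wrote 3B at 0x06 = 328ff1
query mem[0x0e]=0xa0, mem[0x18]=0xd8, mem[0x20]=0x77, mem[0x06]=0x32

MEM[0x0e,0x18,0x20,0x06] = a0 d8 77 32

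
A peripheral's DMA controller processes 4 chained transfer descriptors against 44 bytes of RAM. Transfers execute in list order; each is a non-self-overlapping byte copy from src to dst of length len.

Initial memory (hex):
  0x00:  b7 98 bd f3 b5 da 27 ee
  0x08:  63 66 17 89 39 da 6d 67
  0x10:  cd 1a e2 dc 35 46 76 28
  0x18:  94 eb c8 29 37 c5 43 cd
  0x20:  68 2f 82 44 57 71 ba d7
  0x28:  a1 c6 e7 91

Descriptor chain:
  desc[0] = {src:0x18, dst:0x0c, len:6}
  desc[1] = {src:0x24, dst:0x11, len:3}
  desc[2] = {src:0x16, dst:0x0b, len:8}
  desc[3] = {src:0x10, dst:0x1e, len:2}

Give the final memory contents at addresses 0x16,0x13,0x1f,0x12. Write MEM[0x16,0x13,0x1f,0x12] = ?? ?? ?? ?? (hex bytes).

[0] 0x18->0x0c len=6 : 94 eb c8 29 37 c5
[1] 0x24->0x11 len=3 : 57 71 ba
[2] 0x16->0x0b len=8 : 76 28 94 eb c8 29 37 c5
[3] 0x10->0x1e len=2 : 29 37
query mem[0x16]=0x76, mem[0x13]=0xba, mem[0x1f]=0x37, mem[0x12]=0xc5

MEM[0x16,0x13,0x1f,0x12] = 76 ba 37 c5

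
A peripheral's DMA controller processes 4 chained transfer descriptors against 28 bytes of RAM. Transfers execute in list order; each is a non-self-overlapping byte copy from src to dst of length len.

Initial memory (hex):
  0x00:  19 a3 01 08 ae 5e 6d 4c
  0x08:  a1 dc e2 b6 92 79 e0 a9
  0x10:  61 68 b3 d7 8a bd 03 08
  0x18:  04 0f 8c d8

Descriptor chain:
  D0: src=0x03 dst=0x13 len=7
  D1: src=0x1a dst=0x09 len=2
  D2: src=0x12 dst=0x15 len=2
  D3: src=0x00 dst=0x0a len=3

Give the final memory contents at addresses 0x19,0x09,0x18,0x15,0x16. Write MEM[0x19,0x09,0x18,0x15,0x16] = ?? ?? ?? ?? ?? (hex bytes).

MEM[0x19,0x09,0x18,0x15,0x16] = dc 8c a1 b3 08

  after D0: wrote 7B at 0x13 = 08ae5e6d4ca1dc
  after D1: wrote 2B at 0x09 = 8cd8
  after D2: wrote 2B at 0x15 = b308
  after D3: wrote 3B at 0x0a = 19a301
query mem[0x19]=0xdc, mem[0x09]=0x8c, mem[0x18]=0xa1, mem[0x15]=0xb3, mem[0x16]=0x08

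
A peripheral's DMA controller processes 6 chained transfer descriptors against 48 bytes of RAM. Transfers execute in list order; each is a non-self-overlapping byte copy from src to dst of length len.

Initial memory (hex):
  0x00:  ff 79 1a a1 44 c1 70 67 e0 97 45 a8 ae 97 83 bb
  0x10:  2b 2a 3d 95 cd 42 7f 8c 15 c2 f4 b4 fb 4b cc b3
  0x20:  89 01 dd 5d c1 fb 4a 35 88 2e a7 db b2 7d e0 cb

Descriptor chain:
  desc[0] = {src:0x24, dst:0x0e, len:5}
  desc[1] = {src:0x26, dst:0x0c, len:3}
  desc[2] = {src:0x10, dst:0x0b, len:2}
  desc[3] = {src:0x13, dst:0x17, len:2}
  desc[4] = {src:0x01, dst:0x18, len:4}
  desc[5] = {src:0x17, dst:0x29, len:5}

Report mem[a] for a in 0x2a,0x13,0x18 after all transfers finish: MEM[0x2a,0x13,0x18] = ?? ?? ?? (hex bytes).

[0] 0x24->0x0e len=5 : c1 fb 4a 35 88
[1] 0x26->0x0c len=3 : 4a 35 88
[2] 0x10->0x0b len=2 : 4a 35
[3] 0x13->0x17 len=2 : 95 cd
[4] 0x01->0x18 len=4 : 79 1a a1 44
[5] 0x17->0x29 len=5 : 95 79 1a a1 44
query mem[0x2a]=0x79, mem[0x13]=0x95, mem[0x18]=0x79

MEM[0x2a,0x13,0x18] = 79 95 79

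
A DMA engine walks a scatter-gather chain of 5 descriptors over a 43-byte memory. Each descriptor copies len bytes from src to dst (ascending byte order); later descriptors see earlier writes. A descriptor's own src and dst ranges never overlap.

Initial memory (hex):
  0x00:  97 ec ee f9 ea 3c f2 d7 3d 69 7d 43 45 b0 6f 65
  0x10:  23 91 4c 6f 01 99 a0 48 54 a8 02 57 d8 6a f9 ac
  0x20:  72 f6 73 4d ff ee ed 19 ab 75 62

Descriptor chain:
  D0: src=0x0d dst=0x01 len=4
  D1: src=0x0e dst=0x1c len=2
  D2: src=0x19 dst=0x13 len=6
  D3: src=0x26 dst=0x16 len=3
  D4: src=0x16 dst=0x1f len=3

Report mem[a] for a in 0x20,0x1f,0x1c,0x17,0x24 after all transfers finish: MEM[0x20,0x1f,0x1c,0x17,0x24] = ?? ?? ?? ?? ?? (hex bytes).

[0] 0x0d->0x01 len=4 : b0 6f 65 23
[1] 0x0e->0x1c len=2 : 6f 65
[2] 0x19->0x13 len=6 : a8 02 57 6f 65 f9
[3] 0x26->0x16 len=3 : ed 19 ab
[4] 0x16->0x1f len=3 : ed 19 ab
query mem[0x20]=0x19, mem[0x1f]=0xed, mem[0x1c]=0x6f, mem[0x17]=0x19, mem[0x24]=0xff

MEM[0x20,0x1f,0x1c,0x17,0x24] = 19 ed 6f 19 ff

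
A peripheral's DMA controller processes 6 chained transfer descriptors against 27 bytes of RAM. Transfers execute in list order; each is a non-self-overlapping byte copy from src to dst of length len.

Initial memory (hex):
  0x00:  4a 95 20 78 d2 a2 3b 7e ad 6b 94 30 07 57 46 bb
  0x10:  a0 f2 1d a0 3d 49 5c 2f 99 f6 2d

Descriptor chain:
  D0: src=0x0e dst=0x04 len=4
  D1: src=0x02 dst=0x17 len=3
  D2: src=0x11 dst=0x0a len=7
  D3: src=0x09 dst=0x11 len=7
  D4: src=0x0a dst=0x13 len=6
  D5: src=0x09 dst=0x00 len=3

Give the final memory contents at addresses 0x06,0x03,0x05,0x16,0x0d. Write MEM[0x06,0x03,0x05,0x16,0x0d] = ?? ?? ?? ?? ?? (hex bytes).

MEM[0x06,0x03,0x05,0x16,0x0d] = a0 78 bb 3d 3d

[0] 0x0e->0x04 len=4 : 46 bb a0 f2
[1] 0x02->0x17 len=3 : 20 78 46
[2] 0x11->0x0a len=7 : f2 1d a0 3d 49 5c 20
[3] 0x09->0x11 len=7 : 6b f2 1d a0 3d 49 5c
[4] 0x0a->0x13 len=6 : f2 1d a0 3d 49 5c
[5] 0x09->0x00 len=3 : 6b f2 1d
query mem[0x06]=0xa0, mem[0x03]=0x78, mem[0x05]=0xbb, mem[0x16]=0x3d, mem[0x0d]=0x3d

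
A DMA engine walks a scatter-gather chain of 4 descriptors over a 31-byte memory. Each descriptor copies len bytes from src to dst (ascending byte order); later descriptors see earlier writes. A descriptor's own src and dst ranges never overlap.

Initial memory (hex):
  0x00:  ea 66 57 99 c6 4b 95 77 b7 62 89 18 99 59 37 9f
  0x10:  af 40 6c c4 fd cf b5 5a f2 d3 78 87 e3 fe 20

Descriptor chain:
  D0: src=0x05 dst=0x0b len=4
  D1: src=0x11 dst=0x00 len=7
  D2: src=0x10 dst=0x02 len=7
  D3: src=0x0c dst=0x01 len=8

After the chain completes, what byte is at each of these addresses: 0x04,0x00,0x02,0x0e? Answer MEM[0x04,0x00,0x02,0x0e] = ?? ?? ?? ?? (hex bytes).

#0 dst[0x0b+4] := {0x4b,0x95,0x77,0xb7}
#1 dst[0x00+7] := {0x40,0x6c,0xc4,0xfd,0xcf,0xb5,0x5a}
#2 dst[0x02+7] := {0xaf,0x40,0x6c,0xc4,0xfd,0xcf,0xb5}
#3 dst[0x01+8] := {0x95,0x77,0xb7,0x9f,0xaf,0x40,0x6c,0xc4}
query mem[0x04]=0x9f, mem[0x00]=0x40, mem[0x02]=0x77, mem[0x0e]=0xb7

MEM[0x04,0x00,0x02,0x0e] = 9f 40 77 b7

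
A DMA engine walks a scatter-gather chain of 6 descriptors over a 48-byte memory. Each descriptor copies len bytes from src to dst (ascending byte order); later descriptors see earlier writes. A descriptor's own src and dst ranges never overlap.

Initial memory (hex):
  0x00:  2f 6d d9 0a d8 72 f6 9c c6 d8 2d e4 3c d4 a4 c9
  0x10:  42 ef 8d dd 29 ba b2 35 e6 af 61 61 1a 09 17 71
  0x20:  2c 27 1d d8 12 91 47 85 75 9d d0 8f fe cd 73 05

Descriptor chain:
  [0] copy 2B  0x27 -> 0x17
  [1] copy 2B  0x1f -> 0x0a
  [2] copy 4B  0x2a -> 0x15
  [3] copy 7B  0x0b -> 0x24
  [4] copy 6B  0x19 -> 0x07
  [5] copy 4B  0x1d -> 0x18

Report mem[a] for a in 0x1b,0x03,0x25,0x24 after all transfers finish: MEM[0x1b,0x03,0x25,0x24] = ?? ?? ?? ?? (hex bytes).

MEM[0x1b,0x03,0x25,0x24] = 2c 0a 3c 2c

[0] 0x27->0x17 len=2 : 85 75
[1] 0x1f->0x0a len=2 : 71 2c
[2] 0x2a->0x15 len=4 : d0 8f fe cd
[3] 0x0b->0x24 len=7 : 2c 3c d4 a4 c9 42 ef
[4] 0x19->0x07 len=6 : af 61 61 1a 09 17
[5] 0x1d->0x18 len=4 : 09 17 71 2c
query mem[0x1b]=0x2c, mem[0x03]=0x0a, mem[0x25]=0x3c, mem[0x24]=0x2c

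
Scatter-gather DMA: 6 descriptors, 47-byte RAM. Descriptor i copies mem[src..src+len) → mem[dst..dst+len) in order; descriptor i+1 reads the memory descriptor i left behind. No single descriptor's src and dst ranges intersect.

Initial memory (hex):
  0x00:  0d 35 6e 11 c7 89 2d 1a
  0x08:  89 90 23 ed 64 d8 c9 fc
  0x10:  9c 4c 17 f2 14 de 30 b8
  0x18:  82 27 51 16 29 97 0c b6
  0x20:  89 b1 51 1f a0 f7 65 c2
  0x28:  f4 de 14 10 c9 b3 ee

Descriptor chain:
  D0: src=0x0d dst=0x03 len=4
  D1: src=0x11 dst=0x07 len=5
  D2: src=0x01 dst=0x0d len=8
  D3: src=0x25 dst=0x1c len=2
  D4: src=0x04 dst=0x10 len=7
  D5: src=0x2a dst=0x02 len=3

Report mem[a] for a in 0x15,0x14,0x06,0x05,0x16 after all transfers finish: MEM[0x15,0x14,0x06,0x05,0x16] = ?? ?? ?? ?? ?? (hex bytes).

MEM[0x15,0x14,0x06,0x05,0x16] = f2 17 9c fc 14

D0: mem[0x03..0x06] <- [d8 c9 fc 9c]
D1: mem[0x07..0x0b] <- [4c 17 f2 14 de]
D2: mem[0x0d..0x14] <- [35 6e d8 c9 fc 9c 4c 17]
D3: mem[0x1c..0x1d] <- [f7 65]
D4: mem[0x10..0x16] <- [c9 fc 9c 4c 17 f2 14]
D5: mem[0x02..0x04] <- [14 10 c9]
query mem[0x15]=0xf2, mem[0x14]=0x17, mem[0x06]=0x9c, mem[0x05]=0xfc, mem[0x16]=0x14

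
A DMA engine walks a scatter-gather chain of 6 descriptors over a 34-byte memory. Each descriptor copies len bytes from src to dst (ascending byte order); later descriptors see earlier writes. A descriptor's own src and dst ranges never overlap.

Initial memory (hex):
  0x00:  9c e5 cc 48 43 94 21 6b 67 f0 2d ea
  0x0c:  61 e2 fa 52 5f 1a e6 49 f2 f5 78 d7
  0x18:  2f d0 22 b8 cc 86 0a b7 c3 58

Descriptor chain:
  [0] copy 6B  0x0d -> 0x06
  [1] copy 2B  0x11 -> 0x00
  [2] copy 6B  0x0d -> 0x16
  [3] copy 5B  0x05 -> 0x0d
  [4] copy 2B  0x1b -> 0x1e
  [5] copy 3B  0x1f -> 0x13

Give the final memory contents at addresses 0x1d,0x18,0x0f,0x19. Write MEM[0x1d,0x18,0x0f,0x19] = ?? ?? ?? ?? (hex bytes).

MEM[0x1d,0x18,0x0f,0x19] = 86 52 fa 5f

[0] 0x0d->0x06 len=6 : e2 fa 52 5f 1a e6
[1] 0x11->0x00 len=2 : 1a e6
[2] 0x0d->0x16 len=6 : e2 fa 52 5f 1a e6
[3] 0x05->0x0d len=5 : 94 e2 fa 52 5f
[4] 0x1b->0x1e len=2 : e6 cc
[5] 0x1f->0x13 len=3 : cc c3 58
query mem[0x1d]=0x86, mem[0x18]=0x52, mem[0x0f]=0xfa, mem[0x19]=0x5f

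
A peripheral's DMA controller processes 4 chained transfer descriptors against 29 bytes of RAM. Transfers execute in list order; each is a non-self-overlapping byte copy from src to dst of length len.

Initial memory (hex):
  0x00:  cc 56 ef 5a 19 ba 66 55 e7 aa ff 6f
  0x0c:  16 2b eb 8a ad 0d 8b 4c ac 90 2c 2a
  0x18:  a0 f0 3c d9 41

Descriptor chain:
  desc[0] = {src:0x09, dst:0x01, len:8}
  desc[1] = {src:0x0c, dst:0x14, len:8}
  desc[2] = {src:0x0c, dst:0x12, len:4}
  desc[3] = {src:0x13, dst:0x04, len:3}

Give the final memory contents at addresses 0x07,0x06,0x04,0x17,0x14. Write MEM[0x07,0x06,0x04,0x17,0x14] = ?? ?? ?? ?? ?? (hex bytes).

  after D0: wrote 8B at 0x01 = aaff6f162beb8aad
  after D1: wrote 8B at 0x14 = 162beb8aad0d8b4c
  after D2: wrote 4B at 0x12 = 162beb8a
  after D3: wrote 3B at 0x04 = 2beb8a
query mem[0x07]=0x8a, mem[0x06]=0x8a, mem[0x04]=0x2b, mem[0x17]=0x8a, mem[0x14]=0xeb

MEM[0x07,0x06,0x04,0x17,0x14] = 8a 8a 2b 8a eb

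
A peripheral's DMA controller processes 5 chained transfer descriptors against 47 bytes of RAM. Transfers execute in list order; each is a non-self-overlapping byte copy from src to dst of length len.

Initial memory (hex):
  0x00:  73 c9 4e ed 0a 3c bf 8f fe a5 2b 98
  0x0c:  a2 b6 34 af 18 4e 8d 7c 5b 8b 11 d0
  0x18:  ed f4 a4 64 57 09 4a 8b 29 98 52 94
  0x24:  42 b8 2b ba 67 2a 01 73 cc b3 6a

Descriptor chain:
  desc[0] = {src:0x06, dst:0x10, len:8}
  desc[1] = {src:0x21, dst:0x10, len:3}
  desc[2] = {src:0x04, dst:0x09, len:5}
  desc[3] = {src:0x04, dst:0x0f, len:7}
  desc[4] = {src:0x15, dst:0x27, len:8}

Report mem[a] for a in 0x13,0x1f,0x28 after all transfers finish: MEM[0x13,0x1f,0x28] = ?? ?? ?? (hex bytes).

MEM[0x13,0x1f,0x28] = fe 8b a2

[0] 0x06->0x10 len=8 : bf 8f fe a5 2b 98 a2 b6
[1] 0x21->0x10 len=3 : 98 52 94
[2] 0x04->0x09 len=5 : 0a 3c bf 8f fe
[3] 0x04->0x0f len=7 : 0a 3c bf 8f fe 0a 3c
[4] 0x15->0x27 len=8 : 3c a2 b6 ed f4 a4 64 57
query mem[0x13]=0xfe, mem[0x1f]=0x8b, mem[0x28]=0xa2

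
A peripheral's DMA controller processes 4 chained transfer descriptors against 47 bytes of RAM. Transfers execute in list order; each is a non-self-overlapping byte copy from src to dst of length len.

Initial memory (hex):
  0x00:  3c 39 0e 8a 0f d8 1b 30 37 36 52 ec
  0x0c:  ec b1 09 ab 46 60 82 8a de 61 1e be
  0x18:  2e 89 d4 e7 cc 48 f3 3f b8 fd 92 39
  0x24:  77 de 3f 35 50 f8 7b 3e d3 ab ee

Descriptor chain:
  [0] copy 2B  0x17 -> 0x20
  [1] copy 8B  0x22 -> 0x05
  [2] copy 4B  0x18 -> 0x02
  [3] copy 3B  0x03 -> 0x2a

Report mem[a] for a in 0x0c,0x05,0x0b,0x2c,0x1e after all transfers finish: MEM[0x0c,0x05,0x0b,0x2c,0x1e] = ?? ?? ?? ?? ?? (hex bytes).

MEM[0x0c,0x05,0x0b,0x2c,0x1e] = f8 e7 50 e7 f3

#0 dst[0x20+2] := {0xbe,0x2e}
#1 dst[0x05+8] := {0x92,0x39,0x77,0xde,0x3f,0x35,0x50,0xf8}
#2 dst[0x02+4] := {0x2e,0x89,0xd4,0xe7}
#3 dst[0x2a+3] := {0x89,0xd4,0xe7}
query mem[0x0c]=0xf8, mem[0x05]=0xe7, mem[0x0b]=0x50, mem[0x2c]=0xe7, mem[0x1e]=0xf3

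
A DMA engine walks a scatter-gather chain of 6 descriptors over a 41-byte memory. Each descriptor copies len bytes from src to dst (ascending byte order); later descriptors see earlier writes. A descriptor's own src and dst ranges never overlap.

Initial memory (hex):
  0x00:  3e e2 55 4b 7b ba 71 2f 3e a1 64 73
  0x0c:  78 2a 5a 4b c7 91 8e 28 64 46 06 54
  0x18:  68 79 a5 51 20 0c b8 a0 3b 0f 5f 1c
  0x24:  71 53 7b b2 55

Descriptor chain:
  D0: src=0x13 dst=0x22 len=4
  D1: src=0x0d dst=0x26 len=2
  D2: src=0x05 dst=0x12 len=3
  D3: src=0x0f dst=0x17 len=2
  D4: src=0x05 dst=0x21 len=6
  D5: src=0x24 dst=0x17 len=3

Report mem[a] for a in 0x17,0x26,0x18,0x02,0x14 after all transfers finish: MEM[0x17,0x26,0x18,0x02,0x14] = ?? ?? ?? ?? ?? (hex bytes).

D0: mem[0x22..0x25] <- [28 64 46 06]
D1: mem[0x26..0x27] <- [2a 5a]
D2: mem[0x12..0x14] <- [ba 71 2f]
D3: mem[0x17..0x18] <- [4b c7]
D4: mem[0x21..0x26] <- [ba 71 2f 3e a1 64]
D5: mem[0x17..0x19] <- [3e a1 64]
query mem[0x17]=0x3e, mem[0x26]=0x64, mem[0x18]=0xa1, mem[0x02]=0x55, mem[0x14]=0x2f

MEM[0x17,0x26,0x18,0x02,0x14] = 3e 64 a1 55 2f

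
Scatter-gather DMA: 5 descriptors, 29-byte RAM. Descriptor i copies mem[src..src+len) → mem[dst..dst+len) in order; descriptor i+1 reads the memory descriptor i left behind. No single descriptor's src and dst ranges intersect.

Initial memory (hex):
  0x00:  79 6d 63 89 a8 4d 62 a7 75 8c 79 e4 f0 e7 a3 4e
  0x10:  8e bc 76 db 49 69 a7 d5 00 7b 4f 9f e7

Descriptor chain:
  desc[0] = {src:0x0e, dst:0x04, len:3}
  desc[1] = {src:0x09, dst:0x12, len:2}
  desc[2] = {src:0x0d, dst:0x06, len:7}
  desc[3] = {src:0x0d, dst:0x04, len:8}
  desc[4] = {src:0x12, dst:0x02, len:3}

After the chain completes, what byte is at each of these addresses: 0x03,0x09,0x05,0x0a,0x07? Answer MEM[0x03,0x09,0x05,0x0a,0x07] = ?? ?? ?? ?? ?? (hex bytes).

MEM[0x03,0x09,0x05,0x0a,0x07] = 79 8c a3 79 8e

[0] 0x0e->0x04 len=3 : a3 4e 8e
[1] 0x09->0x12 len=2 : 8c 79
[2] 0x0d->0x06 len=7 : e7 a3 4e 8e bc 8c 79
[3] 0x0d->0x04 len=8 : e7 a3 4e 8e bc 8c 79 49
[4] 0x12->0x02 len=3 : 8c 79 49
query mem[0x03]=0x79, mem[0x09]=0x8c, mem[0x05]=0xa3, mem[0x0a]=0x79, mem[0x07]=0x8e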